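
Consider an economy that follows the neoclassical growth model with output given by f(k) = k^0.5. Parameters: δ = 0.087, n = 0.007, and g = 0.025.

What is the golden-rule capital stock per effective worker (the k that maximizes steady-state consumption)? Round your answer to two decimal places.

k_gold ≈ 17.65

The golden rule sets f'(k) = n + g + δ, i.e. α·k^(α−1) = n + g + δ.
So k^(1−α) = α / (n + g + δ) = 0.5 / 0.119 = 4.2017.
k_gold = 4.2017^(1/0.5) ≈ 17.6543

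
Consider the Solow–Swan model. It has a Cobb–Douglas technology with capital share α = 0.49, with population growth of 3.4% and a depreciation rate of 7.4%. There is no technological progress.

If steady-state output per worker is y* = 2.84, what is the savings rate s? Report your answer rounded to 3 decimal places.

s ≈ 0.320

Steady state requires s·f(k) = (n + δ)·k, i.e. s·k^α = (n + δ)·k.
Since y* = [s/(n + δ)]^(α/(1−α)), we have s/(n + δ) = (y*)^((1−α)/α) = 2.84^1.0408 = 2.9636.
Therefore s = 2.9636 × (n + δ) = 2.9636 × 0.108 = 0.3201.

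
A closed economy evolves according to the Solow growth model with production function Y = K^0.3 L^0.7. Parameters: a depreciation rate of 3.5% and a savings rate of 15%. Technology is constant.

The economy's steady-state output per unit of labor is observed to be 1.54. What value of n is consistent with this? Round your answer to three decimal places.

n ≈ 0.020

Steady state requires s·f(k) = (n + δ)·k, i.e. s·k^α = (n + δ)·k.
Since y* = [s/(n + δ)]^(α/(1−α)), we have s/(n + δ) = (y*)^((1−α)/α) = 1.54^2.3333 = 2.7387.
Therefore n + δ = s / 2.7387 = 0.15 / 2.7387 = 0.0548, so n = 0.0548 − 0.035 = 0.0198.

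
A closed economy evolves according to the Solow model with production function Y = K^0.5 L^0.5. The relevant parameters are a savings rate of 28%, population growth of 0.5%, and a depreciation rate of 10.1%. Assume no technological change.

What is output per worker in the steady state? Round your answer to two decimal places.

y* ≈ 2.64

At the steady state, Δk = 0, so s·k^α = (n + δ)·k.
Dividing both sides by k: k^(1−α) = s / (n + δ).
k^0.5 = 0.28 / (0.005 + 0.101) = 0.28 / 0.106 = 2.6415
k* = 2.6415^(1/0.5) ≈ 6.9775
y* = (k*)^α = 6.9775^0.5 ≈ 2.6415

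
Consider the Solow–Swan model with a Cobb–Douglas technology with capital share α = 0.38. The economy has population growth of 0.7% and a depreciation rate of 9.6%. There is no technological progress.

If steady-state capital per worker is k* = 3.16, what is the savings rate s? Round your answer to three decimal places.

At the steady state, Δk = 0, so s·k^α = (n + δ)·k.
So s / (n + δ) = (k*)^(1−α) = 3.16^0.62 = 2.0408.
Therefore s = 2.0408 × (n + δ) = 2.0408 × 0.103 = 0.2102.

s ≈ 0.210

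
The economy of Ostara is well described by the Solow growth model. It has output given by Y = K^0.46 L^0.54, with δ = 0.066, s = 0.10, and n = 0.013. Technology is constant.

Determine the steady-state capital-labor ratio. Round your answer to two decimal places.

k* ≈ 1.55

At the steady state, Δk = 0, so s·k^α = (n + δ)·k.
Rearranging, k^(1−α) = s / (n + δ).
k^0.54 = 0.10 / (0.013 + 0.066) = 0.10 / 0.079 = 1.2658
k* = 1.2658^(1/0.54) ≈ 1.5473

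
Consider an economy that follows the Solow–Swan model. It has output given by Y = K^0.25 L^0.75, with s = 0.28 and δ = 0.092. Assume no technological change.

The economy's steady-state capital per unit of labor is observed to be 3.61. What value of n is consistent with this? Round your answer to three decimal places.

n ≈ 0.015

Steady state requires s·f(k) = (n + δ)·k, i.e. s·k^α = (n + δ)·k.
So s / (n + δ) = (k*)^(1−α) = 3.61^0.75 = 2.6190.
Therefore n + δ = s / 2.6190 = 0.28 / 2.6190 = 0.1069, so n = 0.1069 − 0.092 = 0.0149.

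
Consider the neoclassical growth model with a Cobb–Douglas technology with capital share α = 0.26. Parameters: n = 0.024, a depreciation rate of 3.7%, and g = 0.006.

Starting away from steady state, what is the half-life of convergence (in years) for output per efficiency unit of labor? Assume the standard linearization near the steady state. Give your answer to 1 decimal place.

half-life ≈ 14.0 years

Near the steady state the convergence rate is λ = (1 − α)(n + g + δ).
λ = (1 − 0.26) × 0.067 = 0.74 × 0.067 = 0.04958
Half-life = ln 2 / λ = 0.6931 / 0.04958 ≈ 13.98 years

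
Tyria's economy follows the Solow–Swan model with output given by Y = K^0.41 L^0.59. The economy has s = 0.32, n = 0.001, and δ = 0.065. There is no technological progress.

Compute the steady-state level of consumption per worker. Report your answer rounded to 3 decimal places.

c* = 2.037

Steady state requires s·f(k) = (n + δ)·k, i.e. s·k^α = (n + δ)·k.
Dividing both sides by k: k^(1−α) = s / (n + δ).
k^0.59 = 0.32 / (0.001 + 0.065) = 0.32 / 0.066 = 4.8485
k* = 4.8485^(1/0.59) ≈ 14.5227
y* = (k*)^α = 14.5227^0.41 ≈ 2.9953
c* = (1 − s)·y* = (1 − 0.32) × 2.9953 ≈ 2.0368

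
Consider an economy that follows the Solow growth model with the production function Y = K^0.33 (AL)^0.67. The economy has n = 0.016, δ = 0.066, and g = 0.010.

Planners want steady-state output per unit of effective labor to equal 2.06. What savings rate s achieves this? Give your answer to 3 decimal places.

In steady state, investment equals break-even investment: s·k^α = (n + g + δ)·k.
Since y* = [s/(n + g + δ)]^(α/(1−α)), we have s/(n + g + δ) = (y*)^((1−α)/α) = 2.06^2.0303 = 4.3376.
Therefore s = 4.3376 × (n + g + δ) = 4.3376 × 0.092 = 0.3991.

s ≈ 0.399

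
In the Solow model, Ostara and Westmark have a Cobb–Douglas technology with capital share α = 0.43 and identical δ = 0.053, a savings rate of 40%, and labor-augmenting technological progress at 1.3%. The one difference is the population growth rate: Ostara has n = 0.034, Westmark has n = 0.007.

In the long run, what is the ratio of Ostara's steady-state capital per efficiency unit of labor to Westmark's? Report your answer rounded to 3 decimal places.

Steady-state k* = [s/(n + g + δ)]^(1/(1−α)), so the ratio is [ (s_O/(n + g + δ)_O) / (s_W/(n + g + δ)_W) ]^1.7544.
s_O/(n + g + δ)_O = 0.40/0.100 = 4.0000; s_W/(n + g + δ)_W = 0.40/0.073 = 5.4795.
Ratio = (4.0000/5.4795)^1.7544 = 0.7300^1.7544 ≈ 0.5757

ratio ≈ 0.576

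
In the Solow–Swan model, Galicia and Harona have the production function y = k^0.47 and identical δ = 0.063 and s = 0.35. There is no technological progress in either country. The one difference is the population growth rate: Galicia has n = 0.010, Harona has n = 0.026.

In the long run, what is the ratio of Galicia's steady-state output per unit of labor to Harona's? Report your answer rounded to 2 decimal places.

Steady-state y* = [s/(n + δ)]^(α/(1−α)), so the ratio is [ (s_G/(n + δ)_G) / (s_H/(n + δ)_H) ]^0.8868.
s_G/(n + δ)_G = 0.35/0.073 = 4.7945; s_H/(n + δ)_H = 0.35/0.089 = 3.9326.
Ratio = (4.7945/3.9326)^0.8868 = 1.2192^0.8868 ≈ 1.1922

ratio ≈ 1.19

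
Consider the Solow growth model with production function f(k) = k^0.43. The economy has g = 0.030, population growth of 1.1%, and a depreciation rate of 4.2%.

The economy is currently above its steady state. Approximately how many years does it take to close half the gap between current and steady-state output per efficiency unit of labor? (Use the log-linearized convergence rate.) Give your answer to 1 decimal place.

about 14.7 years

Near the steady state the convergence rate is λ = (1 − α)(n + g + δ).
λ = (1 − 0.43) × 0.083 = 0.57 × 0.083 = 0.04731
Half-life = ln 2 / λ = 0.6931 / 0.04731 ≈ 14.65 years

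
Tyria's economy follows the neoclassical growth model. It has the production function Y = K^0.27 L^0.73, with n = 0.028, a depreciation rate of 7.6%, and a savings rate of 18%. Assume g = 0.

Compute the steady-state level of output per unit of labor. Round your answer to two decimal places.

y* = 1.22

At the steady state, Δk = 0, so s·k^α = (n + δ)·k.
Rearranging, k^(1−α) = s / (n + δ).
k^0.73 = 0.18 / (0.028 + 0.076) = 0.18 / 0.104 = 1.7308
k* = 1.7308^(1/0.73) ≈ 2.1201
y* = (k*)^α = 2.1201^0.27 ≈ 1.2249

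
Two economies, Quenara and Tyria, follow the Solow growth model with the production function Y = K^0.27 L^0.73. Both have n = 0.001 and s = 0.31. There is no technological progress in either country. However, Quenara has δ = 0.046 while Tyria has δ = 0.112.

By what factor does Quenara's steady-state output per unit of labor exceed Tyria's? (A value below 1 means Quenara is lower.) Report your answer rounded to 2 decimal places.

ratio ≈ 1.38

Steady-state y* = [s/(n + δ)]^(α/(1−α)), so the ratio is [ (s_Q/(n + δ)_Q) / (s_T/(n + δ)_T) ]^0.3699.
s_Q/(n + δ)_Q = 0.31/0.047 = 6.5957; s_T/(n + δ)_T = 0.31/0.113 = 2.7434.
Ratio = (6.5957/2.7434)^0.3699 = 2.4042^0.3699 ≈ 1.3833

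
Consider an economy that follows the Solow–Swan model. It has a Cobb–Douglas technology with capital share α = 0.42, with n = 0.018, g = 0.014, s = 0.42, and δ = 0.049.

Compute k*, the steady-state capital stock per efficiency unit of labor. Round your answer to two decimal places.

At the steady state, Δk = 0, so s·k^α = (n + g + δ)·k.
Rearranging, k^(1−α) = s / (n + g + δ).
k^0.58 = 0.42 / (0.018 + 0.014 + 0.049) = 0.42 / 0.081 = 5.1852
k* = 5.1852^(1/0.58) ≈ 17.0747

k* = 17.07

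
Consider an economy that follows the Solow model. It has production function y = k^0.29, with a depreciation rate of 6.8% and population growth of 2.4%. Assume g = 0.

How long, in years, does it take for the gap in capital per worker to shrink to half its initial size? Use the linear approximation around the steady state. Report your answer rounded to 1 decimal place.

t_½ ≈ 10.6 years

Near the steady state the convergence rate is λ = (1 − α)(n + δ).
λ = (1 − 0.29) × 0.092 = 0.71 × 0.092 = 0.06532
Half-life = ln 2 / λ = 0.6931 / 0.06532 ≈ 10.61 years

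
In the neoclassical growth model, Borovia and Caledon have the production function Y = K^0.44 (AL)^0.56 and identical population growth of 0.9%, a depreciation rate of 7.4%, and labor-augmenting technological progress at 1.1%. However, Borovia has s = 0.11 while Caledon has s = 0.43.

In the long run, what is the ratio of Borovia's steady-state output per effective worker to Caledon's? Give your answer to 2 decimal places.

Steady-state y* = [s/(n + g + δ)]^(α/(1−α)), so the ratio is [ (s_B/(n + g + δ)_B) / (s_C/(n + g + δ)_C) ]^0.7857.
s_B/(n + g + δ)_B = 0.11/0.094 = 1.1702; s_C/(n + g + δ)_C = 0.43/0.094 = 4.5745.
Ratio = (1.1702/4.5745)^0.7857 = 0.2558^0.7857 ≈ 0.3426

ratio ≈ 0.34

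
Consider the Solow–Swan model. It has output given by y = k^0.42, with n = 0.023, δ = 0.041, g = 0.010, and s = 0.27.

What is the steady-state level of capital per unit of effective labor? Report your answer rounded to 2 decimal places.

Steady state requires s·f(k) = (n + g + δ)·k, i.e. s·k^α = (n + g + δ)·k.
Rearranging, k^(1−α) = s / (n + g + δ).
k^0.58 = 0.27 / (0.023 + 0.010 + 0.041) = 0.27 / 0.074 = 3.6486
k* = 3.6486^(1/0.58) ≈ 9.3150

k* = 9.32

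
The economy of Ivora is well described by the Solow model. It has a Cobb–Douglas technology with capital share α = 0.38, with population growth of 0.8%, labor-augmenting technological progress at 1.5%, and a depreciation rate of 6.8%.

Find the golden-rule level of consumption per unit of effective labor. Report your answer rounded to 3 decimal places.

At the golden rule, f'(k) = n + g + δ, so α·k^(α−1) = n + g + δ and k_gold = (α/(n + g + δ))^(1/(1−α)).
k_gold = (0.38/0.091)^(1/0.62) = 4.1758^1.6129 ≈ 10.0275
c_gold = f(k_gold) − (n + g + δ)·k_gold = 2.4013 − 0.091×10.0275 ≈ 1.4888

c_gold ≈ 1.489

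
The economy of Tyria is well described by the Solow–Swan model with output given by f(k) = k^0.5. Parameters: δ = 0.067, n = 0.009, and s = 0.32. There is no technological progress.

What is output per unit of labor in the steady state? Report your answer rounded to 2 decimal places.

At the steady state, Δk = 0, so s·k^α = (n + δ)·k.
Rearranging, k^(1−α) = s / (n + δ).
k^0.5 = 0.32 / (0.009 + 0.067) = 0.32 / 0.076 = 4.2105
k* = 4.2105^(1/0.5) ≈ 17.7283
y* = (k*)^α = 17.7283^0.5 ≈ 4.2105

y* = 4.21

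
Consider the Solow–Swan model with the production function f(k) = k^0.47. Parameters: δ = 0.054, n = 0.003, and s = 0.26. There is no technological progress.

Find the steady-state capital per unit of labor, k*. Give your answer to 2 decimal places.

At the steady state, Δk = 0, so s·k^α = (n + δ)·k.
Dividing both sides by k: k^(1−α) = s / (n + δ).
k^0.53 = 0.26 / (0.003 + 0.054) = 0.26 / 0.057 = 4.5614
k* = 4.5614^(1/0.53) ≈ 17.5219

k* ≈ 17.52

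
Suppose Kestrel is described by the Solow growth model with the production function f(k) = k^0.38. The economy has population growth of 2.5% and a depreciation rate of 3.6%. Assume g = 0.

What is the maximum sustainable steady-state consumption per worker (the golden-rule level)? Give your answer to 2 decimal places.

At the golden rule, f'(k) = n + δ, so α·k^(α−1) = n + δ and k_gold = (α/(n + δ))^(1/(1−α)).
k_gold = (0.38/0.061)^(1/0.62) = 6.2295^1.6129 ≈ 19.1150
c_gold = f(k_gold) − (n + δ)·k_gold = 3.0685 − 0.061×19.1150 ≈ 1.9025

c_gold ≈ 1.90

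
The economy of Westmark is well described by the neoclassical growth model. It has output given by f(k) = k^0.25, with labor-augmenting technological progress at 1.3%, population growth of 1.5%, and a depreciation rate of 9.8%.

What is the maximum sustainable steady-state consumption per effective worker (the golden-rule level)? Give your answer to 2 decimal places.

c_gold ≈ 0.94

At the golden rule, f'(k) = n + g + δ, so α·k^(α−1) = n + g + δ and k_gold = (α/(n + g + δ))^(1/(1−α)).
k_gold = (0.25/0.126)^(1/0.75) = 1.9841^1.3333 ≈ 2.4931
c_gold = f(k_gold) − (n + g + δ)·k_gold = 1.2566 − 0.126×2.4931 ≈ 0.9425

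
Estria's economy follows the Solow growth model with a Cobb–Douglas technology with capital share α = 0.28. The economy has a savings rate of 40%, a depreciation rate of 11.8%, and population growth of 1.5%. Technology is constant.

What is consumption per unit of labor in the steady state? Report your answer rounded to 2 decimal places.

c* ≈ 0.92

At the steady state, Δk = 0, so s·k^α = (n + δ)·k.
Rearranging, k^(1−α) = s / (n + δ).
k^0.72 = 0.40 / (0.015 + 0.118) = 0.40 / 0.133 = 3.0075
k* = 3.0075^(1/0.72) ≈ 4.6150
y* = (k*)^α = 4.6150^0.28 ≈ 1.5345
c* = (1 − s)·y* = (1 − 0.40) × 1.5345 ≈ 0.9207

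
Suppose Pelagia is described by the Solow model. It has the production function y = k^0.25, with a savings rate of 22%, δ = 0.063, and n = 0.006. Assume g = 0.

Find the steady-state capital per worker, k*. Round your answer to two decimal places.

Steady state requires s·f(k) = (n + δ)·k, i.e. s·k^α = (n + δ)·k.
Rearranging, k^(1−α) = s / (n + δ).
k^0.75 = 0.22 / (0.006 + 0.063) = 0.22 / 0.069 = 3.1884
k* = 3.1884^(1/0.75) ≈ 4.6928

k* ≈ 4.69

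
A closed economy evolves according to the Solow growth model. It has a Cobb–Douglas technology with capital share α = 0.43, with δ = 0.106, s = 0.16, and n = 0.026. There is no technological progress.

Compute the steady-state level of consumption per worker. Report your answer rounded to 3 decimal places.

In steady state, investment equals break-even investment: s·k^α = (n + δ)·k.
Dividing both sides by k: k^(1−α) = s / (n + δ).
k^0.57 = 0.16 / (0.026 + 0.106) = 0.16 / 0.132 = 1.2121
k* = 1.2121^(1/0.57) ≈ 1.4014
y* = (k*)^α = 1.4014^0.43 ≈ 1.1562
c* = (1 − s)·y* = (1 − 0.16) × 1.1562 ≈ 0.9712

c* ≈ 0.971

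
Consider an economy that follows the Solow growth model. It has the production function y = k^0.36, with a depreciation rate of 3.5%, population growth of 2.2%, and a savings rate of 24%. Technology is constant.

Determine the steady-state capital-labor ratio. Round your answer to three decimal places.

k* ≈ 9.452

Steady state requires s·f(k) = (n + δ)·k, i.e. s·k^α = (n + δ)·k.
Dividing both sides by k: k^(1−α) = s / (n + δ).
k^0.64 = 0.24 / (0.022 + 0.035) = 0.24 / 0.057 = 4.2105
k* = 4.2105^(1/0.64) ≈ 9.4519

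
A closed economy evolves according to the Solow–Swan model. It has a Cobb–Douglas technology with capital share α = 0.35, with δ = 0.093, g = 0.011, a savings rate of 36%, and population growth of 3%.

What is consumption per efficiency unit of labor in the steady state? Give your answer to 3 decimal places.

c* = 1.090

At the steady state, Δk = 0, so s·k^α = (n + g + δ)·k.
Dividing both sides by k: k^(1−α) = s / (n + g + δ).
k^0.65 = 0.36 / (0.030 + 0.011 + 0.093) = 0.36 / 0.134 = 2.6866
k* = 2.6866^(1/0.65) ≈ 4.5742
y* = (k*)^α = 4.5742^0.35 ≈ 1.7026
c* = (1 − s)·y* = (1 − 0.36) × 1.7026 ≈ 1.0897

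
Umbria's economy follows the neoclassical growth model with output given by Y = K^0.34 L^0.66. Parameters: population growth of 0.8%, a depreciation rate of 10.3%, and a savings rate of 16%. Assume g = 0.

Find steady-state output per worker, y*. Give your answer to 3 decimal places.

At the steady state, Δk = 0, so s·k^α = (n + δ)·k.
Dividing both sides by k: k^(1−α) = s / (n + δ).
k^0.66 = 0.16 / (0.008 + 0.103) = 0.16 / 0.111 = 1.4414
k* = 1.4414^(1/0.66) ≈ 1.7401
y* = (k*)^α = 1.7401^0.34 ≈ 1.2072

y* ≈ 1.207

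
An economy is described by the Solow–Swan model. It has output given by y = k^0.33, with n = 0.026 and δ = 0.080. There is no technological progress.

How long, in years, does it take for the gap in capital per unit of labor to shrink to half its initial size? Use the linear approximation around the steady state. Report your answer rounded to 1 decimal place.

t_½ ≈ 9.8 years

Near the steady state the convergence rate is λ = (1 − α)(n + δ).
λ = (1 − 0.33) × 0.106 = 0.67 × 0.106 = 0.07102
Half-life = ln 2 / λ = 0.6931 / 0.07102 ≈ 9.76 years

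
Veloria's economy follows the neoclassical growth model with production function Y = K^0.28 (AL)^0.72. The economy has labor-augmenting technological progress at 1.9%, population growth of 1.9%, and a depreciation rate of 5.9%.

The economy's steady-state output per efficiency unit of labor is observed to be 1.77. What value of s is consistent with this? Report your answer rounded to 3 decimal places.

Steady state requires s·f(k) = (n + g + δ)·k, i.e. s·k^α = (n + g + δ)·k.
Since y* = [s/(n + g + δ)]^(α/(1−α)), we have s/(n + g + δ) = (y*)^((1−α)/α) = 1.77^2.5714 = 4.3415.
Therefore s = 4.3415 × (n + g + δ) = 4.3415 × 0.097 = 0.4211.

s ≈ 0.421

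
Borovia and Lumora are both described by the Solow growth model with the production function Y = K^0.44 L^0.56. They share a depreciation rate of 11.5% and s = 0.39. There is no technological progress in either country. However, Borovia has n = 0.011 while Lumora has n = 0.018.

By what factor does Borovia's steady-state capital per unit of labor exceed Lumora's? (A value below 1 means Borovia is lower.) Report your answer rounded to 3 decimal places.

k*_B / k*_L ≈ 1.101

Steady-state k* = [s/(n + δ)]^(1/(1−α)), so the ratio is [ (s_B/(n + δ)_B) / (s_L/(n + δ)_L) ]^1.7857.
s_B/(n + δ)_B = 0.39/0.126 = 3.0952; s_L/(n + δ)_L = 0.39/0.133 = 2.9323.
Ratio = (3.0952/2.9323)^1.7857 = 1.0556^1.7857 ≈ 1.1014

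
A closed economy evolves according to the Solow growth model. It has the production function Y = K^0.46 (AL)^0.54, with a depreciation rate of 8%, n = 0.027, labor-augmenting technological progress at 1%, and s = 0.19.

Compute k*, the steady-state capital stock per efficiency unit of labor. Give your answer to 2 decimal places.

k* ≈ 2.45

In steady state, investment equals break-even investment: s·k^α = (n + g + δ)·k.
Rearranging, k^(1−α) = s / (n + g + δ).
k^0.54 = 0.19 / (0.027 + 0.010 + 0.080) = 0.19 / 0.117 = 1.6239
k* = 1.6239^(1/0.54) ≈ 2.4543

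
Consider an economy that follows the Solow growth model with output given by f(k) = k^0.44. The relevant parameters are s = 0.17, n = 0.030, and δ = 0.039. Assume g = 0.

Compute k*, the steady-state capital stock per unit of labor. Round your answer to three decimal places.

k* = 5.004

In steady state, investment equals break-even investment: s·k^α = (n + δ)·k.
Rearranging, k^(1−α) = s / (n + δ).
k^0.56 = 0.17 / (0.030 + 0.039) = 0.17 / 0.069 = 2.4638
k* = 2.4638^(1/0.56) ≈ 5.0037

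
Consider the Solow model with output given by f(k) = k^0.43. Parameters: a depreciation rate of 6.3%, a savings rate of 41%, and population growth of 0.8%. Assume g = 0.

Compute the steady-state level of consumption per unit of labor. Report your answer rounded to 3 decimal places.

At the steady state, Δk = 0, so s·k^α = (n + δ)·k.
Dividing both sides by k: k^(1−α) = s / (n + δ).
k^0.57 = 0.41 / (0.008 + 0.063) = 0.41 / 0.071 = 5.7746
k* = 5.7746^(1/0.57) ≈ 21.6772
y* = (k*)^α = 21.6772^0.43 ≈ 3.7539
c* = (1 − s)·y* = (1 − 0.41) × 3.7539 ≈ 2.2148

c* = 2.215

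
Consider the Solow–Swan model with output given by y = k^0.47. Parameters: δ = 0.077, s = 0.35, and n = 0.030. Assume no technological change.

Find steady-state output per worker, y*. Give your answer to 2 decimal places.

In steady state, investment equals break-even investment: s·k^α = (n + δ)·k.
Rearranging, k^(1−α) = s / (n + δ).
k^0.53 = 0.35 / (0.030 + 0.077) = 0.35 / 0.107 = 3.2710
k* = 3.2710^(1/0.53) ≈ 9.3561
y* = (k*)^α = 9.3561^0.47 ≈ 2.8603

y* = 2.86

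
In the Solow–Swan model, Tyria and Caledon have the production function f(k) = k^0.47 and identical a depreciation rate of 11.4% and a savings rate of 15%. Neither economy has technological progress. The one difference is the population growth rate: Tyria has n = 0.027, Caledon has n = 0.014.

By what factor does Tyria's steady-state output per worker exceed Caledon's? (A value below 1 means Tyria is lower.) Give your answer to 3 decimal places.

ratio ≈ 0.918

Steady-state y* = [s/(n + δ)]^(α/(1−α)), so the ratio is [ (s_T/(n + δ)_T) / (s_C/(n + δ)_C) ]^0.8868.
s_T/(n + δ)_T = 0.15/0.141 = 1.0638; s_C/(n + δ)_C = 0.15/0.128 = 1.1719.
Ratio = (1.0638/1.1719)^0.8868 = 0.9078^0.8868 ≈ 0.9178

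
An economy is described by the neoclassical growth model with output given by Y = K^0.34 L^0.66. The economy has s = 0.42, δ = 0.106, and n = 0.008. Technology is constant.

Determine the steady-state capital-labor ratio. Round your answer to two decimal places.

k* ≈ 7.21

At the steady state, Δk = 0, so s·k^α = (n + δ)·k.
Dividing both sides by k: k^(1−α) = s / (n + δ).
k^0.66 = 0.42 / (0.008 + 0.106) = 0.42 / 0.114 = 3.6842
k* = 3.6842^(1/0.66) ≈ 7.2127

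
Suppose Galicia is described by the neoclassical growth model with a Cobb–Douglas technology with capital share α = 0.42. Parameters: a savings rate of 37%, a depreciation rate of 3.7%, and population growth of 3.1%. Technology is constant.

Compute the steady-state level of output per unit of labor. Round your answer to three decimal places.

In steady state, investment equals break-even investment: s·k^α = (n + δ)·k.
Rearranging, k^(1−α) = s / (n + δ).
k^0.58 = 0.37 / (0.031 + 0.037) = 0.37 / 0.068 = 5.4412
k* = 5.4412^(1/0.58) ≈ 18.5541
y* = (k*)^α = 18.5541^0.42 ≈ 3.4099

y* = 3.410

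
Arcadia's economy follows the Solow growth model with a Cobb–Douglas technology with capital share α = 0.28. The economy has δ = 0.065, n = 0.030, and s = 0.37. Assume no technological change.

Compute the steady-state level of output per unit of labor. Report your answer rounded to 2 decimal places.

Steady state requires s·f(k) = (n + δ)·k, i.e. s·k^α = (n + δ)·k.
Rearranging, k^(1−α) = s / (n + δ).
k^0.72 = 0.37 / (0.030 + 0.065) = 0.37 / 0.095 = 3.8947
k* = 3.8947^(1/0.72) ≈ 6.6085
y* = (k*)^α = 6.6085^0.28 ≈ 1.6968

y* = 1.70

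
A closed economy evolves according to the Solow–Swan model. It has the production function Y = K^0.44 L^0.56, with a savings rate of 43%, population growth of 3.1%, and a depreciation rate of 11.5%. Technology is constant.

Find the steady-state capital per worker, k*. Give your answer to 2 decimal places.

In steady state, investment equals break-even investment: s·k^α = (n + δ)·k.
Dividing both sides by k: k^(1−α) = s / (n + δ).
k^0.56 = 0.43 / (0.031 + 0.115) = 0.43 / 0.146 = 2.9452
k* = 2.9452^(1/0.56) ≈ 6.8818

k* = 6.88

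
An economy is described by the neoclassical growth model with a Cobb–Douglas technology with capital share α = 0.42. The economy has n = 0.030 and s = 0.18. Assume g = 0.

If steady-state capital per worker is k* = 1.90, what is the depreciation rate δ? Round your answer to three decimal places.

Steady state requires s·f(k) = (n + δ)·k, i.e. s·k^α = (n + δ)·k.
So s / (n + δ) = (k*)^(1−α) = 1.90^0.58 = 1.4510.
Therefore n + δ = s / 1.4510 = 0.18 / 1.4510 = 0.1241, so δ = 0.1241 − 0.030 = 0.0941.

δ ≈ 0.094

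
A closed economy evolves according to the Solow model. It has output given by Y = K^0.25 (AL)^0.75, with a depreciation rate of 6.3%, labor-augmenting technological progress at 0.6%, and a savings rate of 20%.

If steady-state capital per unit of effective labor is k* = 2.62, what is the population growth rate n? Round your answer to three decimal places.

n ≈ 0.028

At the steady state, Δk = 0, so s·k^α = (n + g + δ)·k.
So s / (n + g + δ) = (k*)^(1−α) = 2.62^0.75 = 2.0593.
Therefore n + g + δ = s / 2.0593 = 0.20 / 2.0593 = 0.0971, so n = 0.0971 − 0.069 = 0.0281.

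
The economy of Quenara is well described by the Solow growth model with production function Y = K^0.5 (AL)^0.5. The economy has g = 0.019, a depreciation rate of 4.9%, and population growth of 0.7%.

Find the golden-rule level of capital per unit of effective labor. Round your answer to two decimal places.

The golden rule sets f'(k) = n + g + δ, i.e. α·k^(α−1) = n + g + δ.
So k^(1−α) = α / (n + g + δ) = 0.5 / 0.075 = 6.6667.
k_gold = 6.6667^(1/0.5) ≈ 44.4449

k_gold ≈ 44.44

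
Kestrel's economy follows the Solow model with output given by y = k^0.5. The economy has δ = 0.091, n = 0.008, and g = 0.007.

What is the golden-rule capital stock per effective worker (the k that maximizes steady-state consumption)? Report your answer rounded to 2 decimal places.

k_gold ≈ 22.25

The golden rule sets f'(k) = n + g + δ, i.e. α·k^(α−1) = n + g + δ.
So k^(1−α) = α / (n + g + δ) = 0.5 / 0.106 = 4.7170.
k_gold = 4.7170^(1/0.5) ≈ 22.2501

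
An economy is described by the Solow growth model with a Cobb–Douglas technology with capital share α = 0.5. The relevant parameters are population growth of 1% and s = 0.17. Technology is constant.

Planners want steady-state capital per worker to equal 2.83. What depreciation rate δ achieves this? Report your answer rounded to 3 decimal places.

In steady state, investment equals break-even investment: s·k^α = (n + δ)·k.
So s / (n + δ) = (k*)^(1−α) = 2.83^0.5 = 1.6823.
Therefore n + δ = s / 1.6823 = 0.17 / 1.6823 = 0.1011, so δ = 0.1011 − 0.010 = 0.0911.

δ ≈ 0.091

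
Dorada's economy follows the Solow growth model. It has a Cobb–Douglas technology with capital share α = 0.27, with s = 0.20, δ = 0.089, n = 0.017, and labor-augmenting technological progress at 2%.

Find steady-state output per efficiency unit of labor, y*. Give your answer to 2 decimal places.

y* ≈ 1.19

At the steady state, Δk = 0, so s·k^α = (n + g + δ)·k.
Rearranging, k^(1−α) = s / (n + g + δ).
k^0.73 = 0.20 / (0.017 + 0.020 + 0.089) = 0.20 / 0.126 = 1.5873
k* = 1.5873^(1/0.73) ≈ 1.8831
y* = (k*)^α = 1.8831^0.27 ≈ 1.1864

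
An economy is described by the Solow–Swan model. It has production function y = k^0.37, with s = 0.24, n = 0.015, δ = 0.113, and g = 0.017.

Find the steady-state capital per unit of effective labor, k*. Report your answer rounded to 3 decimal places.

At the steady state, Δk = 0, so s·k^α = (n + g + δ)·k.
Dividing both sides by k: k^(1−α) = s / (n + g + δ).
k^0.63 = 0.24 / (0.015 + 0.017 + 0.113) = 0.24 / 0.145 = 1.6552
k* = 1.6552^(1/0.63) ≈ 2.2253

k* ≈ 2.225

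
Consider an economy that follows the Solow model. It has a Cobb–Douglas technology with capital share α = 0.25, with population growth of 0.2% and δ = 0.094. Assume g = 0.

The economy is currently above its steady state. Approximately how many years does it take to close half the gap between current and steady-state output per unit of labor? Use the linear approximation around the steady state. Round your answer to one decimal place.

t_½ ≈ 9.6 years

Near the steady state the convergence rate is λ = (1 − α)(n + δ).
λ = (1 − 0.25) × 0.096 = 0.75 × 0.096 = 0.0720
Half-life = ln 2 / λ = 0.6931 / 0.0720 ≈ 9.63 years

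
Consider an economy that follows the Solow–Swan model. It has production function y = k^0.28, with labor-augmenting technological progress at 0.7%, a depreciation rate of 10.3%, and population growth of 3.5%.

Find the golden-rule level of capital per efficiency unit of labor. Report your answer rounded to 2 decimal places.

The golden rule sets f'(k) = n + g + δ, i.e. α·k^(α−1) = n + g + δ.
So k^(1−α) = α / (n + g + δ) = 0.28 / 0.145 = 1.9310.
k_gold = 1.9310^(1/0.72) ≈ 2.4941

k_gold ≈ 2.49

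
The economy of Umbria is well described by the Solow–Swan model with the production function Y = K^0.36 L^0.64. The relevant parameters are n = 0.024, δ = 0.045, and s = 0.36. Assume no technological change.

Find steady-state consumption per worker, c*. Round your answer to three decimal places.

In steady state, investment equals break-even investment: s·k^α = (n + δ)·k.
Dividing both sides by k: k^(1−α) = s / (n + δ).
k^0.64 = 0.36 / (0.024 + 0.045) = 0.36 / 0.069 = 5.2174
k* = 5.2174^(1/0.64) ≈ 13.2136
y* = (k*)^α = 13.2136^0.36 ≈ 2.5326
c* = (1 − s)·y* = (1 − 0.36) × 2.5326 ≈ 1.6209

c* ≈ 1.621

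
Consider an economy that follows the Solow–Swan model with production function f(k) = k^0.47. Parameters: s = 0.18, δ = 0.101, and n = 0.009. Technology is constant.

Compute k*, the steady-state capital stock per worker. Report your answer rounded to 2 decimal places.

In steady state, investment equals break-even investment: s·k^α = (n + δ)·k.
Dividing both sides by k: k^(1−α) = s / (n + δ).
k^0.53 = 0.18 / (0.009 + 0.101) = 0.18 / 0.110 = 1.6364
k* = 1.6364^(1/0.53) ≈ 2.5326

k* = 2.53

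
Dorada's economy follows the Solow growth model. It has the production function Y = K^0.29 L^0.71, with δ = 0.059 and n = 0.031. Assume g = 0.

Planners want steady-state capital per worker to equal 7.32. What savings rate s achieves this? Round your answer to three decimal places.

Steady state requires s·f(k) = (n + δ)·k, i.e. s·k^α = (n + δ)·k.
So s / (n + δ) = (k*)^(1−α) = 7.32^0.71 = 4.1096.
Therefore s = 4.1096 × (n + δ) = 4.1096 × 0.090 = 0.3699.

s ≈ 0.370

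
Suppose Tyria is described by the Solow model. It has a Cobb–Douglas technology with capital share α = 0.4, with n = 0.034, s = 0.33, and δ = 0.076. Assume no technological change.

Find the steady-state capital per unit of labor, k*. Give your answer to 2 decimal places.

At the steady state, Δk = 0, so s·k^α = (n + δ)·k.
Rearranging, k^(1−α) = s / (n + δ).
k^0.6 = 0.33 / (0.034 + 0.076) = 0.33 / 0.110 = 3.0000
k* = 3.0000^(1/0.6) ≈ 6.2403

k* = 6.24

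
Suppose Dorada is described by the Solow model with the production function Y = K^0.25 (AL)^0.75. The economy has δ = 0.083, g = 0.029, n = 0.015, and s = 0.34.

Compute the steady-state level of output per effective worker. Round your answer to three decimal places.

y* ≈ 1.389

At the steady state, Δk = 0, so s·k^α = (n + g + δ)·k.
Rearranging, k^(1−α) = s / (n + g + δ).
k^0.75 = 0.34 / (0.015 + 0.029 + 0.083) = 0.34 / 0.127 = 2.6772
k* = 2.6772^(1/0.75) ≈ 3.7174
y* = (k*)^α = 3.7174^0.25 ≈ 1.3885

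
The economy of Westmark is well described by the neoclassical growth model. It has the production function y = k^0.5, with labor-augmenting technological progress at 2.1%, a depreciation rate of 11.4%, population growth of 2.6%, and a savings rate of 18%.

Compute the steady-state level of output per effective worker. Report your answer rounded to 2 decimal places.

y* ≈ 1.12

Steady state requires s·f(k) = (n + g + δ)·k, i.e. s·k^α = (n + g + δ)·k.
Rearranging, k^(1−α) = s / (n + g + δ).
k^0.5 = 0.18 / (0.026 + 0.021 + 0.114) = 0.18 / 0.161 = 1.1180
k* = 1.1180^(1/0.5) ≈ 1.2499
y* = (k*)^α = 1.2499^0.5 ≈ 1.1180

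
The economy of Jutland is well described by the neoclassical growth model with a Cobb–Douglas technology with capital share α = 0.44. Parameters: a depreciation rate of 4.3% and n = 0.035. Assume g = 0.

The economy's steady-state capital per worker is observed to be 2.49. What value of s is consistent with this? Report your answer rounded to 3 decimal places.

Steady state requires s·f(k) = (n + δ)·k, i.e. s·k^α = (n + δ)·k.
So s / (n + δ) = (k*)^(1−α) = 2.49^0.56 = 1.6668.
Therefore s = 1.6668 × (n + δ) = 1.6668 × 0.078 = 0.1300.

s ≈ 0.130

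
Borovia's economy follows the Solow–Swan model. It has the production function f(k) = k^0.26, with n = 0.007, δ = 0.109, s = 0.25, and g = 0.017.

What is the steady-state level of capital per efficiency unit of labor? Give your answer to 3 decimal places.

k* ≈ 2.346

In steady state, investment equals break-even investment: s·k^α = (n + g + δ)·k.
Dividing both sides by k: k^(1−α) = s / (n + g + δ).
k^0.74 = 0.25 / (0.007 + 0.017 + 0.109) = 0.25 / 0.133 = 1.8797
k* = 1.8797^(1/0.74) ≈ 2.3463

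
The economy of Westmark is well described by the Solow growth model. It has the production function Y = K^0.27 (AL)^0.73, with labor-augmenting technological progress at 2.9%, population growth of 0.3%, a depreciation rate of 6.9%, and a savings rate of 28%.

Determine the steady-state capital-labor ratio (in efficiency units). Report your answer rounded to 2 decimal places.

k* = 4.04

Steady state requires s·f(k) = (n + g + δ)·k, i.e. s·k^α = (n + g + δ)·k.
Rearranging, k^(1−α) = s / (n + g + δ).
k^0.73 = 0.28 / (0.003 + 0.029 + 0.069) = 0.28 / 0.101 = 2.7723
k* = 2.7723^(1/0.73) ≈ 4.0423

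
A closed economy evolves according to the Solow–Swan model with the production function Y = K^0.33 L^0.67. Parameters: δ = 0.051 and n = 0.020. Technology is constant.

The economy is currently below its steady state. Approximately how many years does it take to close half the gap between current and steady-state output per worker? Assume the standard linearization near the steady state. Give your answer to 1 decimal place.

t_½ ≈ 14.6 years

Near the steady state the convergence rate is λ = (1 − α)(n + δ).
λ = (1 − 0.33) × 0.071 = 0.67 × 0.071 = 0.04757
Half-life = ln 2 / λ = 0.6931 / 0.04757 ≈ 14.57 years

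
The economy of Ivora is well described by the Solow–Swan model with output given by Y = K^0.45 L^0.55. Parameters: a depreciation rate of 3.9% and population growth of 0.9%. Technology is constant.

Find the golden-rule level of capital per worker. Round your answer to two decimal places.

The golden rule sets f'(k) = n + δ, i.e. α·k^(α−1) = n + δ.
So k^(1−α) = α / (n + δ) = 0.45 / 0.048 = 9.3750.
k_gold = 9.3750^(1/0.55) ≈ 58.5087

k_gold ≈ 58.51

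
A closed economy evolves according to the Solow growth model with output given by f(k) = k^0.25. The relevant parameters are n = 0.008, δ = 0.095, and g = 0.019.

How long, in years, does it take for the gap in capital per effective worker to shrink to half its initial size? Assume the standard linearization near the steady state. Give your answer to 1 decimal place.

Near the steady state the convergence rate is λ = (1 − α)(n + g + δ).
λ = (1 − 0.25) × 0.122 = 0.75 × 0.122 = 0.0915
Half-life = ln 2 / λ = 0.6931 / 0.0915 ≈ 7.57 years

half-life ≈ 7.6 years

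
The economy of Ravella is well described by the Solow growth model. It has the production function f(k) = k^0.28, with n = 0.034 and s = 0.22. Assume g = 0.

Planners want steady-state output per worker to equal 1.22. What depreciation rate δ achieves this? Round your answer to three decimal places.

δ ≈ 0.098

Steady state requires s·f(k) = (n + δ)·k, i.e. s·k^α = (n + δ)·k.
Since y* = [s/(n + δ)]^(α/(1−α)), we have s/(n + δ) = (y*)^((1−α)/α) = 1.22^2.5714 = 1.6675.
Therefore n + δ = s / 1.6675 = 0.22 / 1.6675 = 0.1319, so δ = 0.1319 − 0.034 = 0.0979.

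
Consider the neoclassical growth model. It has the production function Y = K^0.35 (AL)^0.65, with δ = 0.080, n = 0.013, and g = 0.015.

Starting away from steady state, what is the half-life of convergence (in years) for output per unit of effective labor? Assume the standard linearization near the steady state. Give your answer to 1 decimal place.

t_½ ≈ 9.9 years

Near the steady state the convergence rate is λ = (1 − α)(n + g + δ).
λ = (1 − 0.35) × 0.108 = 0.65 × 0.108 = 0.0702
Half-life = ln 2 / λ = 0.6931 / 0.0702 ≈ 9.87 years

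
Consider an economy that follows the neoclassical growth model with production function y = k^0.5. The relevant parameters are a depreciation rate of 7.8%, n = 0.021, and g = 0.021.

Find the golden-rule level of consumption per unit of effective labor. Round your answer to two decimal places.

At the golden rule, f'(k) = n + g + δ, so α·k^(α−1) = n + g + δ and k_gold = (α/(n + g + δ))^(1/(1−α)).
k_gold = (0.5/0.120)^(1/0.5) = 4.1667^2 ≈ 17.3614
c_gold = f(k_gold) − (n + g + δ)·k_gold = 4.1667 − 0.120×17.3614 ≈ 2.0833

c_gold ≈ 2.08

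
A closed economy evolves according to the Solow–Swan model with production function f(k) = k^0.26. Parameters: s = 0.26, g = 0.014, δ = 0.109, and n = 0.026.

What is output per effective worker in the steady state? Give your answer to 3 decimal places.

y* ≈ 1.216

At the steady state, Δk = 0, so s·k^α = (n + g + δ)·k.
Dividing both sides by k: k^(1−α) = s / (n + g + δ).
k^0.74 = 0.26 / (0.026 + 0.014 + 0.109) = 0.26 / 0.149 = 1.7450
k* = 1.7450^(1/0.74) ≈ 2.1220
y* = (k*)^α = 2.1220^0.26 ≈ 1.2161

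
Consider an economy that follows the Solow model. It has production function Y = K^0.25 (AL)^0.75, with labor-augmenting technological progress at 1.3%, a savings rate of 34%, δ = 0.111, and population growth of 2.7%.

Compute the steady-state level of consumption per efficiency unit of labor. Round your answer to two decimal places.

At the steady state, Δk = 0, so s·k^α = (n + g + δ)·k.
Dividing both sides by k: k^(1−α) = s / (n + g + δ).
k^0.75 = 0.34 / (0.027 + 0.013 + 0.111) = 0.34 / 0.151 = 2.2517
k* = 2.2517^(1/0.75) ≈ 2.9513
y* = (k*)^α = 2.9513^0.25 ≈ 1.3107
c* = (1 − s)·y* = (1 − 0.34) × 1.3107 ≈ 0.8651

c* ≈ 0.87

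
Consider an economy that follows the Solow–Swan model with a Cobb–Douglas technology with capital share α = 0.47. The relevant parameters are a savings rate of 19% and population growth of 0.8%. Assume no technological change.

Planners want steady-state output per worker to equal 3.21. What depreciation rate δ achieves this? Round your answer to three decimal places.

Steady state requires s·f(k) = (n + δ)·k, i.e. s·k^α = (n + δ)·k.
Since y* = [s/(n + δ)]^(α/(1−α)), we have s/(n + δ) = (y*)^((1−α)/α) = 3.21^1.1277 = 3.7255.
Therefore n + δ = s / 3.7255 = 0.19 / 3.7255 = 0.0510, so δ = 0.0510 − 0.008 = 0.0430.

δ ≈ 0.043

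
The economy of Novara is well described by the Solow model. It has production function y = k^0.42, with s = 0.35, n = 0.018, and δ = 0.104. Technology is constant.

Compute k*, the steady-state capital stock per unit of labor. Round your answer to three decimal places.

k* ≈ 6.154

At the steady state, Δk = 0, so s·k^α = (n + δ)·k.
Rearranging, k^(1−α) = s / (n + δ).
k^0.58 = 0.35 / (0.018 + 0.104) = 0.35 / 0.122 = 2.8689
k* = 2.8689^(1/0.58) ≈ 6.1541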